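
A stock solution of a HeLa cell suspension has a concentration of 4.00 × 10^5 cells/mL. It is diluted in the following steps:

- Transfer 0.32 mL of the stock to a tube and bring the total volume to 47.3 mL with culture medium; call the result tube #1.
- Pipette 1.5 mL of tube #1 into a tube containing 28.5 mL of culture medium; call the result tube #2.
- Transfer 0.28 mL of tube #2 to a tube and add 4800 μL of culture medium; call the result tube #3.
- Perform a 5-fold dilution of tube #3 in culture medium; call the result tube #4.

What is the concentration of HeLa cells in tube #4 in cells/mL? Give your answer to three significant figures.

1.49 cells/mL

Step 1: 0.32 mL brought to 47.3 mL → factor 47.3/0.32 = 147.81
Step 2: 1.5 mL + 28.5 mL = 30 mL total → factor 30/1.5 = 20
Step 3: 0.28 mL + 4800 μL = 5.08 mL total → factor 5.08/0.28 = 18.143
Step 4: 5-fold → factor 5
Overall dilution factor = 147.81 × 20 × 18.143 × 5 = 2.6817 × 10^5
Final = 4.00 × 10^5 cells/mL / 2.6817 × 10^5 = 1.49 cells/mL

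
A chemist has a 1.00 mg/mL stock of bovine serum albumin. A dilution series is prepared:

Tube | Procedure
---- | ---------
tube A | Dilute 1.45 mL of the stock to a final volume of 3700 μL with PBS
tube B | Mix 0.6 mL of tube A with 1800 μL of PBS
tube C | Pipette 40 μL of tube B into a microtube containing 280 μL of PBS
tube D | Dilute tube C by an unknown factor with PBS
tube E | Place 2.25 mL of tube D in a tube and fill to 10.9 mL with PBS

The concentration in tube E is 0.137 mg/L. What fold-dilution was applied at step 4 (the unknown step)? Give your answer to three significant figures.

18.5-fold

Step 1: 1.45 mL brought to 3700 μL → factor 3.7/1.45 = 2.5517
Step 2: 0.6 mL + 1800 μL = 2.4 mL total → factor 2.4/0.6 = 4
Step 3: 40 μL + 280 μL = 320 μL total → factor 320/40 = 8
Step 4: unknown factor x
Step 5: 2.25 mL brought to 10.9 mL → factor 10.9/2.25 = 4.8444
Product of known-step factors = 395.57
Overall factor = 1.00 mg/mL / (0.137 mg/L) = 7299.3
x = 7299.3 / 395.57 = 18.5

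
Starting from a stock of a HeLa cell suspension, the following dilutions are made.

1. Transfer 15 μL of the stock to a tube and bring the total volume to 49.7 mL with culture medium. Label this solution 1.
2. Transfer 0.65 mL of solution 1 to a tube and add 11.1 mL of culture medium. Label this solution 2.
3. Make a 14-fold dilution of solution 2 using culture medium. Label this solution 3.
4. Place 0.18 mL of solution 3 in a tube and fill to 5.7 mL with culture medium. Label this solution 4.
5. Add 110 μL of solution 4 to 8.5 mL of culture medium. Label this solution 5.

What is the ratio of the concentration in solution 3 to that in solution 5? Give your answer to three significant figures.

2.48 × 10^3

Step 1: 15 μL brought to 49.7 mL → factor 49700/15 = 3313.3
Step 2: 0.65 mL + 11.1 mL = 11.75 mL total → factor 11.75/0.65 = 18.077
Step 3: 14-fold → factor 14
Step 4: 0.18 mL brought to 5.7 mL → factor 5.7/0.18 = 31.667
Step 5: 110 μL + 8.5 mL = 8610 μL total → factor 8610/110 = 78.273
Dilution factor to solution 3 = 8.3853 × 10^5; to solution 5 = 2.0784 × 10^9
[solution 3]/[solution 5] = (factor to solution 5)/(factor to solution 3) = 2.0784 × 10^9/8.3853 × 10^5 = 2.48 × 10^3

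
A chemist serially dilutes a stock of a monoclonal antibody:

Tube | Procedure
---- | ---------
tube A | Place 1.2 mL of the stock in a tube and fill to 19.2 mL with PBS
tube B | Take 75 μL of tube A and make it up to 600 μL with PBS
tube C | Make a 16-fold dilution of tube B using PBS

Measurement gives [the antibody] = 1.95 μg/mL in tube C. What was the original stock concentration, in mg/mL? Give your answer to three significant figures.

3.99 mg/mL

Step 1: 1.2 mL brought to 19.2 mL → factor 19.2/1.2 = 16
Step 2: 75 μL brought to 600 μL → factor 600/75 = 8
Step 3: 16-fold → factor 16
Overall dilution factor = 16 × 8 × 16 = 2048
Stock = 1.95 μg/mL × 2048 = 3994 μg/mL = 3.99 mg/mL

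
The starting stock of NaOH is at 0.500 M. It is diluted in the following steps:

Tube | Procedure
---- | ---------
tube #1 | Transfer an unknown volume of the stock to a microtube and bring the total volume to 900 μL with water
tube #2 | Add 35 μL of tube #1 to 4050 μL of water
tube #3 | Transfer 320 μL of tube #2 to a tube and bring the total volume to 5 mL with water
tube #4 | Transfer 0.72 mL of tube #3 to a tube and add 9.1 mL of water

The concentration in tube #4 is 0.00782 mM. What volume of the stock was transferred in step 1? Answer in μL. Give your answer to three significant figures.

350 μL

Step 1: v brought to 900 μL → factor = 900 μL/v
Step 2: 35 μL + 4050 μL = 4085 μL total → factor 4085/35 = 116.71
Step 3: 320 μL brought to 5 mL → factor 5000/320 = 15.625
Step 4: 0.72 mL + 9.1 mL = 9.82 mL total → factor 9.82/0.72 = 13.639
Product of known-step factors = 24873
Overall factor = 0.500 M / (0.00782 mM) = 63939
Step-1 factor = 63939 / 24873 = 2.5706
v = 900 μL / 2.5706 = 350 μL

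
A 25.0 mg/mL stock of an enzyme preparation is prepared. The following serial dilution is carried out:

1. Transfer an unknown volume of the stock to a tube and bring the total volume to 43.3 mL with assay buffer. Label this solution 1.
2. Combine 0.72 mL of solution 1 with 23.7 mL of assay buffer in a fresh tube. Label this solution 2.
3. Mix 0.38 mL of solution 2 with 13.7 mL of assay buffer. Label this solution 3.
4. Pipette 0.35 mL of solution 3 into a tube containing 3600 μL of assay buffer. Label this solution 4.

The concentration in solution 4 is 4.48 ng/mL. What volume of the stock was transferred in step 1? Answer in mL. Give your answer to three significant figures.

Step 1: v brought to 43.3 mL → factor = 43.3 mL/v
Step 2: 0.72 mL + 23.7 mL = 24.42 mL total → factor 24.42/0.72 = 33.917
Step 3: 0.38 mL + 13.7 mL = 14.08 mL total → factor 14.08/0.38 = 37.053
Step 4: 0.35 mL + 3600 μL = 3.95 mL total → factor 3.95/0.35 = 11.286
Product of known-step factors = 14183
Overall factor = 25.0 mg/mL / (4.48 ng/mL) = 5.5804 × 10^6
Step-1 factor = 5.5804 × 10^6 / 14183 = 393.46
v = 43.3 mL / 393.46 = 0.110 mL

0.110 mL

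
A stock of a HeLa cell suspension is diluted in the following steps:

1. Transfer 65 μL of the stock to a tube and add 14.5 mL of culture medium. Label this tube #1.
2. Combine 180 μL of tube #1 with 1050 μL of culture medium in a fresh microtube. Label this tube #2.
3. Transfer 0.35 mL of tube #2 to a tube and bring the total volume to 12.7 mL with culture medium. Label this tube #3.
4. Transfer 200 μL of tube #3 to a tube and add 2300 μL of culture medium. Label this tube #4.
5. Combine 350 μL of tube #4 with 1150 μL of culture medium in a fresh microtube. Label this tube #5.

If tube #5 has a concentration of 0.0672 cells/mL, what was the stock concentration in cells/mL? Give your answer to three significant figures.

Step 1: 65 μL + 14.5 mL = 14565 μL total → factor 14565/65 = 224.08
Step 2: 180 μL + 1050 μL = 1230 μL total → factor 1230/180 = 6.8333
Step 3: 0.35 mL brought to 12.7 mL → factor 12.7/0.35 = 36.286
Step 4: 200 μL + 2300 μL = 2500 μL total → factor 2500/200 = 12.5
Step 5: 350 μL + 1150 μL = 1500 μL total → factor 1500/350 = 4.2857
Overall dilution factor = 224.08 × 6.8333 × 36.286 × 12.5 × 4.2857 = 2.9765 × 10^6
Stock = 0.0672 cells/mL × 2.9765 × 10^6 = 2.00 × 10^5 cells/mL

2.00 × 10^5 cells/mL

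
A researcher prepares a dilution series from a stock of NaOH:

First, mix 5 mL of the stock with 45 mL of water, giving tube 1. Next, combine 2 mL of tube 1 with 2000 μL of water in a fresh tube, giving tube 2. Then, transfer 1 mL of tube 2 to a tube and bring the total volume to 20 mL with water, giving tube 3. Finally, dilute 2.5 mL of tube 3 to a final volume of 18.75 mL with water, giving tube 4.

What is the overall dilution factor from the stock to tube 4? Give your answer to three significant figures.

Step 1: 5 mL + 45 mL = 50 mL total → factor 50/5 = 10
Step 2: 2 mL + 2000 μL = 4 mL total → factor 4/2 = 2
Step 3: 1 mL brought to 20 mL → factor 20/1 = 20
Step 4: 2.5 mL brought to 18.75 mL → factor 18.75/2.5 = 7.5
Overall dilution factor = 10 × 2 × 20 × 7.5 = 3000

3.00 × 10^3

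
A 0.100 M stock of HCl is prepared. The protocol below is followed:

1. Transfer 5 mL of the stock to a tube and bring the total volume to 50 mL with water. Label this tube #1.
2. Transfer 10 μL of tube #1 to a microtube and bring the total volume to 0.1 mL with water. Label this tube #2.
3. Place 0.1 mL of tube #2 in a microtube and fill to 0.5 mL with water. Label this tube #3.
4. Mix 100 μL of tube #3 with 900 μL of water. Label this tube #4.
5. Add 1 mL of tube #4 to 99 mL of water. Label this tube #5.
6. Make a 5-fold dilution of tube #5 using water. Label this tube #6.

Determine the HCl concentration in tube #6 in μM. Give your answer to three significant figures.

0.0400 μM

Step 1: 5 mL brought to 50 mL → factor 50/5 = 10
Step 2: 10 μL brought to 0.1 mL → factor 100/10 = 10
Step 3: 0.1 mL brought to 0.5 mL → factor 0.5/0.1 = 5
Step 4: 100 μL + 900 μL = 1000 μL total → factor 1000/100 = 10
Step 5: 1 mL + 99 mL = 100 mL total → factor 100/1 = 100
Step 6: 5-fold → factor 5
Overall dilution factor = 10 × 10 × 5 × 10 × 100 × 5 = 2.5 × 10^6
Final = 0.100 M / 2.5 × 10^6 = 4.000 × 10^-8 M = 0.0400 μM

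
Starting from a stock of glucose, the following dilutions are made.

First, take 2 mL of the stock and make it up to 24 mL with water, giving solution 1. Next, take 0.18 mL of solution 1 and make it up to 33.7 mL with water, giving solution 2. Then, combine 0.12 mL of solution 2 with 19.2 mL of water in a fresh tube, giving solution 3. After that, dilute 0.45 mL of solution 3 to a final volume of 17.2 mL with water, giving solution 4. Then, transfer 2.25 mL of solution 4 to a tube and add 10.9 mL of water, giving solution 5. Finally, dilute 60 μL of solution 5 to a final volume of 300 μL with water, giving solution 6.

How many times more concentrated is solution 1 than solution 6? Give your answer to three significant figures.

3.37 × 10^7

Step 1: 2 mL brought to 24 mL → factor 24/2 = 12
Step 2: 0.18 mL brought to 33.7 mL → factor 33.7/0.18 = 187.22
Step 3: 0.12 mL + 19.2 mL = 19.32 mL total → factor 19.32/0.12 = 161
Step 4: 0.45 mL brought to 17.2 mL → factor 17.2/0.45 = 38.222
Step 5: 2.25 mL + 10.9 mL = 13.15 mL total → factor 13.15/2.25 = 5.8444
Step 6: 60 μL brought to 300 μL → factor 300/60 = 5
Dilution factor to solution 1 = 12; to solution 6 = 4.0401 × 10^8
[solution 1]/[solution 6] = (factor to solution 6)/(factor to solution 1) = 4.0401 × 10^8/12 = 3.37 × 10^7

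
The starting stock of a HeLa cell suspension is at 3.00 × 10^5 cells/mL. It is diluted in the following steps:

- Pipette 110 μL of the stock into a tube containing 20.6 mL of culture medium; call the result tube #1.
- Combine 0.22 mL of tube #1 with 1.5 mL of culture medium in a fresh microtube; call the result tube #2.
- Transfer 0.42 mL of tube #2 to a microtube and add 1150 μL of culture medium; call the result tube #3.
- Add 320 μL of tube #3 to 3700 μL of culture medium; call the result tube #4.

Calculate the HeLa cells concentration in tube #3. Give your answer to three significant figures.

54.5 cells/mL

Step 1: 110 μL + 20.6 mL = 20710 μL total → factor 20710/110 = 188.27
Step 2: 0.22 mL + 1.5 mL = 1.72 mL total → factor 1.72/0.22 = 7.8182
Step 3: 0.42 mL + 1150 μL = 1.57 mL total → factor 1.57/0.42 = 3.7381
Dilution factor through tube #3 = 188.27 × 7.8182 × 3.7381 = 5502.3
[tube #3] = 3.00 × 10^5 cells/mL / 5502.3 = 54.5 cells/mL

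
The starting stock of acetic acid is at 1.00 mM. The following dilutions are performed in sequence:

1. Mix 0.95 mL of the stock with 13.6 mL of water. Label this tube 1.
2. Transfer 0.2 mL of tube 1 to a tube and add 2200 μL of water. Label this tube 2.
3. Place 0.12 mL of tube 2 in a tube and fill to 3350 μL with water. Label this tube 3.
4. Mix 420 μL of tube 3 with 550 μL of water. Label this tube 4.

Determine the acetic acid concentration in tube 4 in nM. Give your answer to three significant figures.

84.4 nM

Step 1: 0.95 mL + 13.6 mL = 14.55 mL total → factor 14.55/0.95 = 15.316
Step 2: 0.2 mL + 2200 μL = 2.4 mL total → factor 2.4/0.2 = 12
Step 3: 0.12 mL brought to 3350 μL → factor 3.35/0.12 = 27.917
Step 4: 420 μL + 550 μL = 970 μL total → factor 970/420 = 2.3095
Overall dilution factor = 15.316 × 12 × 27.917 × 2.3095 = 11850
Final = 1.00 mM / 11850 = 8.439 × 10^-5 mM = 84.4 nM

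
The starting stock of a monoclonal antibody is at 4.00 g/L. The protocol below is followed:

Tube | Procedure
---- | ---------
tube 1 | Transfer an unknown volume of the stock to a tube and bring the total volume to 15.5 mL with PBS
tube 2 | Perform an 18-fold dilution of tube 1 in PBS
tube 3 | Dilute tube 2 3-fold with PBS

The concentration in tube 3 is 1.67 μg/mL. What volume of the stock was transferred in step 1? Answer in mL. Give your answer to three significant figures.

Step 1: v brought to 15.5 mL → factor = 15.5 mL/v
Step 2: 18-fold → factor 18
Step 3: 3-fold → factor 3
Product of known-step factors = 54
Overall factor = 4.00 g/L / (1.67 μg/mL) = 2395.2
Step-1 factor = 2395.2 / 54 = 44.356
v = 15.5 mL / 44.356 = 0.349 mL

0.349 mL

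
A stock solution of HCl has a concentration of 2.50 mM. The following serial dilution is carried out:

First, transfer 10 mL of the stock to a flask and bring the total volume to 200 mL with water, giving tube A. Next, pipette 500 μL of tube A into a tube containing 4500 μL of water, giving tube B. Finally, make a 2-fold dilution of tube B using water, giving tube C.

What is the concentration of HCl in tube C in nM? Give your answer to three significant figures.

Step 1: 10 mL brought to 200 mL → factor 200/10 = 20
Step 2: 500 μL + 4500 μL = 5000 μL total → factor 5000/500 = 10
Step 3: 2-fold → factor 2
Overall dilution factor = 20 × 10 × 2 = 400
Final = 2.50 mM / 400 = 0.006250 mM = 6.25 × 10^3 nM

6.25 × 10^3 nM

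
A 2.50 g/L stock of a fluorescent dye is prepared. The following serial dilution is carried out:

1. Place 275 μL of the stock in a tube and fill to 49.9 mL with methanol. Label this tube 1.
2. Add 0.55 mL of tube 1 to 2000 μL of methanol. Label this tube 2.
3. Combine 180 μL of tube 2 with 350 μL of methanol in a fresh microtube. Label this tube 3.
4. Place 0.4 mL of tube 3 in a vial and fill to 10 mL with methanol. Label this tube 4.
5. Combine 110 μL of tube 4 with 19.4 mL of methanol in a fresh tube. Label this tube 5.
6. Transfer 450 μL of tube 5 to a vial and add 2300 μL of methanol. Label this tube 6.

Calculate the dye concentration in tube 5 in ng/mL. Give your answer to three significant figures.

0.228 ng/mL

Step 1: 275 μL brought to 49.9 mL → factor 49900/275 = 181.45
Step 2: 0.55 mL + 2000 μL = 2.55 mL total → factor 2.55/0.55 = 4.6364
Step 3: 180 μL + 350 μL = 530 μL total → factor 530/180 = 2.9444
Step 4: 0.4 mL brought to 10 mL → factor 10/0.4 = 25
Step 5: 110 μL + 19.4 mL = 19510 μL total → factor 19510/110 = 177.36
Dilution factor through tube 5 = 181.45 × 4.6364 × 2.9444 × 25 × 177.36 = 1.0984 × 10^7
[tube 5] = 2.50 g/L / 1.0984 × 10^7 = 2.276 × 10^-7 g/L = 0.228 ng/mL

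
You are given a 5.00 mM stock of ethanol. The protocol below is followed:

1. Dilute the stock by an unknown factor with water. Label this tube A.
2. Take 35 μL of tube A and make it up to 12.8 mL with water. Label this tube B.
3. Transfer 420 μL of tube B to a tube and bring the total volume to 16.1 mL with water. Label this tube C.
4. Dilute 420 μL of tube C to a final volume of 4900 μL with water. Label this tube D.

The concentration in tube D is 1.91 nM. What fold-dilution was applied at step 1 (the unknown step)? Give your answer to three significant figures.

Step 1: unknown factor x
Step 2: 35 μL brought to 12.8 mL → factor 12800/35 = 365.71
Step 3: 420 μL brought to 16.1 mL → factor 16100/420 = 38.333
Step 4: 420 μL brought to 4900 μL → factor 4900/420 = 11.667
Product of known-step factors = 1.6356 × 10^5
Overall factor = 5.00 mM / (1.91 nM) = 2.6178 × 10^6
x = 2.6178 × 10^6 / 1.6356 × 10^5 = 16.0

16.0-fold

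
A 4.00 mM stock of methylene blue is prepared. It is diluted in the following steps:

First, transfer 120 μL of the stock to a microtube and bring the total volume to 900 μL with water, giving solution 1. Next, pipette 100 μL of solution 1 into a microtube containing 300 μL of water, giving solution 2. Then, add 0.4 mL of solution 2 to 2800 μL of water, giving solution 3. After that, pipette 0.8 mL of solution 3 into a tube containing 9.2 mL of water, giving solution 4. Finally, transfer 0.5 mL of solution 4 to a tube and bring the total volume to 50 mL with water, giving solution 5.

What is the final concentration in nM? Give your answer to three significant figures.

Step 1: 120 μL brought to 900 μL → factor 900/120 = 7.5
Step 2: 100 μL + 300 μL = 400 μL total → factor 400/100 = 4
Step 3: 0.4 mL + 2800 μL = 3.2 mL total → factor 3.2/0.4 = 8
Step 4: 0.8 mL + 9.2 mL = 10 mL total → factor 10/0.8 = 12.5
Step 5: 0.5 mL brought to 50 mL → factor 50/0.5 = 100
Overall dilution factor = 7.5 × 4 × 8 × 12.5 × 100 = 3 × 10^5
Final = 4.00 mM / 3 × 10^5 = 1.333 × 10^-5 mM = 13.3 nM

13.3 nM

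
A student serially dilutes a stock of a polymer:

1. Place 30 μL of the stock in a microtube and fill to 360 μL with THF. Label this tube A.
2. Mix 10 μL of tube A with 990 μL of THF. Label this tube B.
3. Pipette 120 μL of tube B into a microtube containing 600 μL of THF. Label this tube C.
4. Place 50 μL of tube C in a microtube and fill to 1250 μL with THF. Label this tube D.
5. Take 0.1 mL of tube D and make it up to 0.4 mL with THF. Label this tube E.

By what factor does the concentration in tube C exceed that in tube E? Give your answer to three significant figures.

100

Step 1: 30 μL brought to 360 μL → factor 360/30 = 12
Step 2: 10 μL + 990 μL = 1000 μL total → factor 1000/10 = 100
Step 3: 120 μL + 600 μL = 720 μL total → factor 720/120 = 6
Step 4: 50 μL brought to 1250 μL → factor 1250/50 = 25
Step 5: 0.1 mL brought to 0.4 mL → factor 0.4/0.1 = 4
Dilution factor to tube C = 7200; to tube E = 7.2 × 10^5
[tube C]/[tube E] = (factor to tube E)/(factor to tube C) = 7.2 × 10^5/7200 = 100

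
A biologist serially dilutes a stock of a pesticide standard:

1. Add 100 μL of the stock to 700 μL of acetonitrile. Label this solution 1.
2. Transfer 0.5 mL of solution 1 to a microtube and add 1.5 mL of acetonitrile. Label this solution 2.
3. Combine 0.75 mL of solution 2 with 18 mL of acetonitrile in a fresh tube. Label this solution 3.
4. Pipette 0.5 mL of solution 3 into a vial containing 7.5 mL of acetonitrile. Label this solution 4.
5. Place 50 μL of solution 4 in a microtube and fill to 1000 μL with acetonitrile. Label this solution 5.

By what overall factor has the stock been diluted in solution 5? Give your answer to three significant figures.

Step 1: 100 μL + 700 μL = 800 μL total → factor 800/100 = 8
Step 2: 0.5 mL + 1.5 mL = 2 mL total → factor 2/0.5 = 4
Step 3: 0.75 mL + 18 mL = 18.75 mL total → factor 18.75/0.75 = 25
Step 4: 0.5 mL + 7.5 mL = 8 mL total → factor 8/0.5 = 16
Step 5: 50 μL brought to 1000 μL → factor 1000/50 = 20
Overall dilution factor = 8 × 4 × 25 × 16 × 20 = 2.56 × 10^5

2.56 × 10^5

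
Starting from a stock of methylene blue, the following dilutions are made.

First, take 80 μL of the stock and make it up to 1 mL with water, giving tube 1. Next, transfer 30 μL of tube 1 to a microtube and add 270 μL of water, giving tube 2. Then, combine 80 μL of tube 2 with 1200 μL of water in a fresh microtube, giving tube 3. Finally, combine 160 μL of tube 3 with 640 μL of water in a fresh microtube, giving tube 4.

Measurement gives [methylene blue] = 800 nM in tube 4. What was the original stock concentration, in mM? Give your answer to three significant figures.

8.00 mM

Step 1: 80 μL brought to 1 mL → factor 1000/80 = 12.5
Step 2: 30 μL + 270 μL = 300 μL total → factor 300/30 = 10
Step 3: 80 μL + 1200 μL = 1280 μL total → factor 1280/80 = 16
Step 4: 160 μL + 640 μL = 800 μL total → factor 800/160 = 5
Overall dilution factor = 12.5 × 10 × 16 × 5 = 10000
Stock = 800 nM × 10000 = 8.000 × 10^6 nM = 8.00 mM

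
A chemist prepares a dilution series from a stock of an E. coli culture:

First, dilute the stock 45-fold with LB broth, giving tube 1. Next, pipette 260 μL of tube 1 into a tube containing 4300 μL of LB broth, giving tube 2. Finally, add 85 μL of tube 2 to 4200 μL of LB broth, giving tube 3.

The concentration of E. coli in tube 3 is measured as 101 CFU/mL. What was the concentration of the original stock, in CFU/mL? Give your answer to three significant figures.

Step 1: 45-fold → factor 45
Step 2: 260 μL + 4300 μL = 4560 μL total → factor 4560/260 = 17.538
Step 3: 85 μL + 4200 μL = 4285 μL total → factor 4285/85 = 50.412
Overall dilution factor = 45 × 17.538 × 50.412 = 39787
Stock = 101 CFU/mL × 39787 = 4.02 × 10^6 CFU/mL

4.02 × 10^6 CFU/mL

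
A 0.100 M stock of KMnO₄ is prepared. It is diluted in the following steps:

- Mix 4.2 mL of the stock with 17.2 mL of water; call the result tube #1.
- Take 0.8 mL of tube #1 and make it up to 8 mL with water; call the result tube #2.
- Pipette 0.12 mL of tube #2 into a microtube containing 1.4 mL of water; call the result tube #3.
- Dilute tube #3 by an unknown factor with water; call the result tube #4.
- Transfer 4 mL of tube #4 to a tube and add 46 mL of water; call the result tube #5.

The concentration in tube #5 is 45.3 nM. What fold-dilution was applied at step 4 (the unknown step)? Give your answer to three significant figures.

Step 1: 4.2 mL + 17.2 mL = 21.4 mL total → factor 21.4/4.2 = 5.0952
Step 2: 0.8 mL brought to 8 mL → factor 8/0.8 = 10
Step 3: 0.12 mL + 1.4 mL = 1.52 mL total → factor 1.52/0.12 = 12.667
Step 4: unknown factor x
Step 5: 4 mL + 46 mL = 50 mL total → factor 50/4 = 12.5
Product of known-step factors = 8067.5
Overall factor = 0.100 M / (45.3 nM) = 2.2075 × 10^6
x = 2.2075 × 10^6 / 8067.5 = 274

274-fold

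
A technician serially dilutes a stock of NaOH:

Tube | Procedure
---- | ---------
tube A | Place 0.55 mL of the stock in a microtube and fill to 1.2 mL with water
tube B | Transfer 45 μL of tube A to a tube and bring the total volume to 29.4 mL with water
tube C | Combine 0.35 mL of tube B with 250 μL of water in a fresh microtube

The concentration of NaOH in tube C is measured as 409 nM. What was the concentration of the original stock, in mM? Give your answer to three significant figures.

Step 1: 0.55 mL brought to 1.2 mL → factor 1.2/0.55 = 2.1818
Step 2: 45 μL brought to 29.4 mL → factor 29400/45 = 653.33
Step 3: 0.35 mL + 250 μL = 0.6 mL total → factor 0.6/0.35 = 1.7143
Overall dilution factor = 2.1818 × 653.33 × 1.7143 = 2443.6
Stock = 409 nM × 2443.6 = 9.994 × 10^5 nM = 0.999 mM

0.999 mM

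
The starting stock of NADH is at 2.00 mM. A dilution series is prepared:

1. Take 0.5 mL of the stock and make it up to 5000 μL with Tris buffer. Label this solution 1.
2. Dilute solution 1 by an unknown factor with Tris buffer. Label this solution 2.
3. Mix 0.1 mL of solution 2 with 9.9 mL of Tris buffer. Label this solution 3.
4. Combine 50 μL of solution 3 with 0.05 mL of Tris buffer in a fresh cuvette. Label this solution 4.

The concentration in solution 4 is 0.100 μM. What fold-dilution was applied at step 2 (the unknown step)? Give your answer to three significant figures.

10.0-fold

Step 1: 0.5 mL brought to 5000 μL → factor 5/0.5 = 10
Step 2: unknown factor x
Step 3: 0.1 mL + 9.9 mL = 10 mL total → factor 10/0.1 = 100
Step 4: 50 μL + 0.05 mL = 100 μL total → factor 100/50 = 2
Product of known-step factors = 2000
Overall factor = 2.00 mM / (0.100 μM) = 20000
x = 20000 / 2000 = 10.0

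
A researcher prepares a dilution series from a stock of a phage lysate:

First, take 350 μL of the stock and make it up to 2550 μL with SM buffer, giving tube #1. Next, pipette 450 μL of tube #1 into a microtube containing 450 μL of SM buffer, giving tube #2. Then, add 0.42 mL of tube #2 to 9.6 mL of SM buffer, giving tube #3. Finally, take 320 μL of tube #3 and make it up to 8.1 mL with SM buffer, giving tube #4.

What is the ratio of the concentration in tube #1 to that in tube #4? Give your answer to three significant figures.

1.21 × 10^3

Step 1: 350 μL brought to 2550 μL → factor 2550/350 = 7.2857
Step 2: 450 μL + 450 μL = 900 μL total → factor 900/450 = 2
Step 3: 0.42 mL + 9.6 mL = 10.02 mL total → factor 10.02/0.42 = 23.857
Step 4: 320 μL brought to 8.1 mL → factor 8100/320 = 25.312
Dilution factor to tube #1 = 7.2857; to tube #4 = 8799.5
[tube #1]/[tube #4] = (factor to tube #4)/(factor to tube #1) = 8799.5/7.2857 = 1.21 × 10^3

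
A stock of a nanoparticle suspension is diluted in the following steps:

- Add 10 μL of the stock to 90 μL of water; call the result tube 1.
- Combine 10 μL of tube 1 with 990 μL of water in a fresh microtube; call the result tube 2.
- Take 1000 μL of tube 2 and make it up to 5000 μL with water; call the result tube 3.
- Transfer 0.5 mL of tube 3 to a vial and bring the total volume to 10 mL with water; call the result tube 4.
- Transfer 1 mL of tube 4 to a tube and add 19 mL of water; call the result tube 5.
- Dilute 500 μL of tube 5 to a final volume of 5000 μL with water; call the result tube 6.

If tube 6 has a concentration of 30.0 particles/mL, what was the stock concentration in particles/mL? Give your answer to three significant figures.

6.00 × 10^8 particles/mL

Step 1: 10 μL + 90 μL = 100 μL total → factor 100/10 = 10
Step 2: 10 μL + 990 μL = 1000 μL total → factor 1000/10 = 100
Step 3: 1000 μL brought to 5000 μL → factor 5000/1000 = 5
Step 4: 0.5 mL brought to 10 mL → factor 10/0.5 = 20
Step 5: 1 mL + 19 mL = 20 mL total → factor 20/1 = 20
Step 6: 500 μL brought to 5000 μL → factor 5000/500 = 10
Overall dilution factor = 10 × 100 × 5 × 20 × 20 × 10 = 2 × 10^7
Stock = 30.0 particles/mL × 2 × 10^7 = 6.00 × 10^8 particles/mL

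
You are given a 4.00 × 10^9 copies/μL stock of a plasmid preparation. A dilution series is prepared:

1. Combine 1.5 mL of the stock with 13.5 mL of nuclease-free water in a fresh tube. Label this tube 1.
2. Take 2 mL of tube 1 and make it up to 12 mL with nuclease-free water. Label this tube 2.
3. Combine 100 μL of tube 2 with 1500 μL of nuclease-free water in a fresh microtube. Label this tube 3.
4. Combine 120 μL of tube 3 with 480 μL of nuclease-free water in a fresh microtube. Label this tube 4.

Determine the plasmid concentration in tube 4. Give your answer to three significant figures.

Step 1: 1.5 mL + 13.5 mL = 15 mL total → factor 15/1.5 = 10
Step 2: 2 mL brought to 12 mL → factor 12/2 = 6
Step 3: 100 μL + 1500 μL = 1600 μL total → factor 1600/100 = 16
Step 4: 120 μL + 480 μL = 600 μL total → factor 600/120 = 5
Overall dilution factor = 10 × 6 × 16 × 5 = 4800
Final = 4.00 × 10^9 copies/μL / 4800 = 8.33 × 10^5 copies/μL

8.33 × 10^5 copies/μL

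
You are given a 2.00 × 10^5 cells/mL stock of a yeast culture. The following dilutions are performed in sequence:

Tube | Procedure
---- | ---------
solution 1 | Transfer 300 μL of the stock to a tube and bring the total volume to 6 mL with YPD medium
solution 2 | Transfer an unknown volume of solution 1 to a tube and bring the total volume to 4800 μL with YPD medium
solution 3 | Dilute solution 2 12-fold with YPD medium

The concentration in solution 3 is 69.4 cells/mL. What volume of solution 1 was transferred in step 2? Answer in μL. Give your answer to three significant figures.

400 μL

Step 1: 300 μL brought to 6 mL → factor 6000/300 = 20
Step 2: v brought to 4800 μL → factor = 4800 μL/v
Step 3: 12-fold → factor 12
Product of known-step factors = 240
Overall factor = 2.00 × 10^5 cells/mL / (69.4 cells/mL) = 2881.8
Step-2 factor = 2881.8 / 240 = 12.008
v = 4800 μL / 12.008 = 400 μL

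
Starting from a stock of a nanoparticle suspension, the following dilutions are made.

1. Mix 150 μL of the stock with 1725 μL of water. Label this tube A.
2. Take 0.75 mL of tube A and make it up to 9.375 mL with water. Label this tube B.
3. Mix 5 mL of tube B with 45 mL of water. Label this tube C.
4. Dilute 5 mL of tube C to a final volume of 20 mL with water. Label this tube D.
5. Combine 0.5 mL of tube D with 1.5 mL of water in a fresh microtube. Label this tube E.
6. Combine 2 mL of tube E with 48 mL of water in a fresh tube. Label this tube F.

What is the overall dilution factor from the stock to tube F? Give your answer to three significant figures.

6.25 × 10^5

Step 1: 150 μL + 1725 μL = 1875 μL total → factor 1875/150 = 12.5
Step 2: 0.75 mL brought to 9.375 mL → factor 9.375/0.75 = 12.5
Step 3: 5 mL + 45 mL = 50 mL total → factor 50/5 = 10
Step 4: 5 mL brought to 20 mL → factor 20/5 = 4
Step 5: 0.5 mL + 1.5 mL = 2 mL total → factor 2/0.5 = 4
Step 6: 2 mL + 48 mL = 50 mL total → factor 50/2 = 25
Overall dilution factor = 12.5 × 12.5 × 10 × 4 × 4 × 25 = 6.25 × 10^5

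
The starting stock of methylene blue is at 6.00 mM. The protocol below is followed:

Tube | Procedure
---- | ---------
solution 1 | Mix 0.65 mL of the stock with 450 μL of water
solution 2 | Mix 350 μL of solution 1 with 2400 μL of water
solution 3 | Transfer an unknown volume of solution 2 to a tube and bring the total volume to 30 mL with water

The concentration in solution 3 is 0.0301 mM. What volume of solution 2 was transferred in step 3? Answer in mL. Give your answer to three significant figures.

2.00 mL

Step 1: 0.65 mL + 450 μL = 1.1 mL total → factor 1.1/0.65 = 1.6923
Step 2: 350 μL + 2400 μL = 2750 μL total → factor 2750/350 = 7.8571
Step 3: v brought to 30 mL → factor = 30 mL/v
Product of known-step factors = 13.297
Overall factor = 6.00 mM / (0.0301 mM) = 199.34
Step-3 factor = 199.34 / 13.297 = 14.991
v = 30 mL / 14.991 = 2.00 mL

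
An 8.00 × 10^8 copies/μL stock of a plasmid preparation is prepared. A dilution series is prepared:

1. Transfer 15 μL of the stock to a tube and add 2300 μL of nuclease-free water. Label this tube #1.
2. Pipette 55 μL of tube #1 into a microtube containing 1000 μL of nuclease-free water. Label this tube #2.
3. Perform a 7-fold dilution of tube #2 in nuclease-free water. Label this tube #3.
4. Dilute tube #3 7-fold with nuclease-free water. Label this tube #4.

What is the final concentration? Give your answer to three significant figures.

Step 1: 15 μL + 2300 μL = 2315 μL total → factor 2315/15 = 154.33
Step 2: 55 μL + 1000 μL = 1055 μL total → factor 1055/55 = 19.182
Step 3: 7-fold → factor 7
Step 4: 7-fold → factor 7
Overall dilution factor = 154.33 × 19.182 × 7 × 7 = 1.4506 × 10^5
Final = 8.00 × 10^8 copies/μL / 1.4506 × 10^5 = 5.51 × 10^3 copies/μL

5.51 × 10^3 copies/μL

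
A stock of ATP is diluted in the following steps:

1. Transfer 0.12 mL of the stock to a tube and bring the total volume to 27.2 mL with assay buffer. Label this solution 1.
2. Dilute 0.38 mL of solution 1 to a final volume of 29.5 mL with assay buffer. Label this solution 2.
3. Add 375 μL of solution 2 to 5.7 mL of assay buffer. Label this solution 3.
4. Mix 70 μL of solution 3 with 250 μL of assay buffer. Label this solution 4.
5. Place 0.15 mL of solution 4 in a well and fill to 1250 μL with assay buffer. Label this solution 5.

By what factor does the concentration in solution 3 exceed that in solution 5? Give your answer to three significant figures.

38.1

Step 1: 0.12 mL brought to 27.2 mL → factor 27.2/0.12 = 226.67
Step 2: 0.38 mL brought to 29.5 mL → factor 29.5/0.38 = 77.632
Step 3: 375 μL + 5.7 mL = 6075 μL total → factor 6075/375 = 16.2
Step 4: 70 μL + 250 μL = 320 μL total → factor 320/70 = 4.5714
Step 5: 0.15 mL brought to 1250 μL → factor 1.25/0.15 = 8.3333
Dilution factor to solution 3 = 2.8506 × 10^5; to solution 5 = 1.086 × 10^7
[solution 3]/[solution 5] = (factor to solution 5)/(factor to solution 3) = 1.086 × 10^7/2.8506 × 10^5 = 38.1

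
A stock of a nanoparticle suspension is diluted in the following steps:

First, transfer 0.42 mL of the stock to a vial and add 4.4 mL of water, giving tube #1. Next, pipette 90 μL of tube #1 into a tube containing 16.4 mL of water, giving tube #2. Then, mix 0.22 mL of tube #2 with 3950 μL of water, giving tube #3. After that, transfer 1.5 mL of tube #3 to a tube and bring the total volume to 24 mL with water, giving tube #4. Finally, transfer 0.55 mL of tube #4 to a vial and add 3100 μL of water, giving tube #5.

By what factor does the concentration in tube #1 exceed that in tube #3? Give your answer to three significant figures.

3.47 × 10^3

Step 1: 0.42 mL + 4.4 mL = 4.82 mL total → factor 4.82/0.42 = 11.476
Step 2: 90 μL + 16.4 mL = 16490 μL total → factor 16490/90 = 183.22
Step 3: 0.22 mL + 3950 μL = 4.17 mL total → factor 4.17/0.22 = 18.955
Dilution factor to tube #1 = 11.476; to tube #3 = 39856
[tube #1]/[tube #3] = (factor to tube #3)/(factor to tube #1) = 39856/11.476 = 3.47 × 10^3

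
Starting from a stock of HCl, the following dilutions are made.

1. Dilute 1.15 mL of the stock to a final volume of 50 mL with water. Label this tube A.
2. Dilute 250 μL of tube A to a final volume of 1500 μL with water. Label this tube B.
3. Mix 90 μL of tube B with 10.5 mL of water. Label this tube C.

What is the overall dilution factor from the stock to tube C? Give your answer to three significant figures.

3.07 × 10^4

Step 1: 1.15 mL brought to 50 mL → factor 50/1.15 = 43.478
Step 2: 250 μL brought to 1500 μL → factor 1500/250 = 6
Step 3: 90 μL + 10.5 mL = 10590 μL total → factor 10590/90 = 117.67
Overall dilution factor = 43.478 × 6 × 117.67 = 30696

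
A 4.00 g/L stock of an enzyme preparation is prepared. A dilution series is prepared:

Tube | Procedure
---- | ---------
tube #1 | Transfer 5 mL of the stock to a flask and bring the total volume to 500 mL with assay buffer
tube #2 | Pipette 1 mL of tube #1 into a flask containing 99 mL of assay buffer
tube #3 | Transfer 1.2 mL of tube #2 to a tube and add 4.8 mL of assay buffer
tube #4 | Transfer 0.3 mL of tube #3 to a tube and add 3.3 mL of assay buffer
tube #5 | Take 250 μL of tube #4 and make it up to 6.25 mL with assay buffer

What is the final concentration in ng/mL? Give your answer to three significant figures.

0.267 ng/mL

Step 1: 5 mL brought to 500 mL → factor 500/5 = 100
Step 2: 1 mL + 99 mL = 100 mL total → factor 100/1 = 100
Step 3: 1.2 mL + 4.8 mL = 6 mL total → factor 6/1.2 = 5
Step 4: 0.3 mL + 3.3 mL = 3.6 mL total → factor 3.6/0.3 = 12
Step 5: 250 μL brought to 6.25 mL → factor 6250/250 = 25
Overall dilution factor = 100 × 100 × 5 × 12 × 25 = 1.5 × 10^7
Final = 4.00 g/L / 1.5 × 10^7 = 2.667 × 10^-7 g/L = 0.267 ng/mL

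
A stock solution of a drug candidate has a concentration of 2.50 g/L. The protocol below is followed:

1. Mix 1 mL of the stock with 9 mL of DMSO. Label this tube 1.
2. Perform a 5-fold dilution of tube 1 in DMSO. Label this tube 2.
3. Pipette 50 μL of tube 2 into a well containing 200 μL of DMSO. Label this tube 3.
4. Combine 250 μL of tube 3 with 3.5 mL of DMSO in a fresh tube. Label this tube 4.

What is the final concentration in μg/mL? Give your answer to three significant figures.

0.667 μg/mL

Step 1: 1 mL + 9 mL = 10 mL total → factor 10/1 = 10
Step 2: 5-fold → factor 5
Step 3: 50 μL + 200 μL = 250 μL total → factor 250/50 = 5
Step 4: 250 μL + 3.5 mL = 3750 μL total → factor 3750/250 = 15
Overall dilution factor = 10 × 5 × 5 × 15 = 3750
Final = 2.50 g/L / 3750 = 0.0006667 g/L = 0.667 μg/mL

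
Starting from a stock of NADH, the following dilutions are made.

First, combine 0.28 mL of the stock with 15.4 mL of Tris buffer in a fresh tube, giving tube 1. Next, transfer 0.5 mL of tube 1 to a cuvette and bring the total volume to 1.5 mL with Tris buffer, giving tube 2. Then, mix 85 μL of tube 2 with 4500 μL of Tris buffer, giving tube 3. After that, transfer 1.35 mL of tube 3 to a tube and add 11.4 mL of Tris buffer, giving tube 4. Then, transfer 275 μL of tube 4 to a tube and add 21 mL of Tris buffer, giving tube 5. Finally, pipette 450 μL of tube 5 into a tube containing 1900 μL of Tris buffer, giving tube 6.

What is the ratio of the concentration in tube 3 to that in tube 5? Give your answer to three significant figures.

Step 1: 0.28 mL + 15.4 mL = 15.68 mL total → factor 15.68/0.28 = 56
Step 2: 0.5 mL brought to 1.5 mL → factor 1.5/0.5 = 3
Step 3: 85 μL + 4500 μL = 4585 μL total → factor 4585/85 = 53.941
Step 4: 1.35 mL + 11.4 mL = 12.75 mL total → factor 12.75/1.35 = 9.4444
Step 5: 275 μL + 21 mL = 21275 μL total → factor 21275/275 = 77.364
Dilution factor to tube 3 = 9062.1; to tube 5 = 6.6213 × 10^6
[tube 3]/[tube 5] = (factor to tube 5)/(factor to tube 3) = 6.6213 × 10^6/9062.1 = 731

731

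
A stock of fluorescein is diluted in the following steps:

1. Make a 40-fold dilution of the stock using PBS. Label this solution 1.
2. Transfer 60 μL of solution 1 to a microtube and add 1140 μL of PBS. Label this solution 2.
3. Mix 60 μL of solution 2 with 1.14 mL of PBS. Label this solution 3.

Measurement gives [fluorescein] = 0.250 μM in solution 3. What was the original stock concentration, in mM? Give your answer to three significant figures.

4.00 mM

Step 1: 40-fold → factor 40
Step 2: 60 μL + 1140 μL = 1200 μL total → factor 1200/60 = 20
Step 3: 60 μL + 1.14 mL = 1200 μL total → factor 1200/60 = 20
Overall dilution factor = 40 × 20 × 20 = 16000
Stock = 0.250 μM × 16000 = 4000 μM = 4.00 mM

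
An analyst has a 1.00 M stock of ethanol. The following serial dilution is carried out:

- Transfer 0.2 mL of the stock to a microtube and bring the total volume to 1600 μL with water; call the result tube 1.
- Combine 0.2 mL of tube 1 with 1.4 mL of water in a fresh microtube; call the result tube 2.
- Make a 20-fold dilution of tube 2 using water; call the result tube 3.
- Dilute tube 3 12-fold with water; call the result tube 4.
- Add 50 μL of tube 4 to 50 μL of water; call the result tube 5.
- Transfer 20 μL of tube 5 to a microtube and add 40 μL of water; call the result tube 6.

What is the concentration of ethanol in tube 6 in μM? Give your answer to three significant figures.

Step 1: 0.2 mL brought to 1600 μL → factor 1.6/0.2 = 8
Step 2: 0.2 mL + 1.4 mL = 1.6 mL total → factor 1.6/0.2 = 8
Step 3: 20-fold → factor 20
Step 4: 12-fold → factor 12
Step 5: 50 μL + 50 μL = 100 μL total → factor 100/50 = 2
Step 6: 20 μL + 40 μL = 60 μL total → factor 60/20 = 3
Overall dilution factor = 8 × 8 × 20 × 12 × 2 × 3 = 92160
Final = 1.00 M / 92160 = 1.085 × 10^-5 M = 10.9 μM

10.9 μM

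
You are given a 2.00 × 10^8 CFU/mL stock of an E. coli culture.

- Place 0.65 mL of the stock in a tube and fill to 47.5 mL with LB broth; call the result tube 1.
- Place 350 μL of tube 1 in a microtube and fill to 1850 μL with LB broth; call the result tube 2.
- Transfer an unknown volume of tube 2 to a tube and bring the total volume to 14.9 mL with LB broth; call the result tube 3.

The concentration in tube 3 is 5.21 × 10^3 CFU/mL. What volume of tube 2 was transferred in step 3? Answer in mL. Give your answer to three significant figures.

Step 1: 0.65 mL brought to 47.5 mL → factor 47.5/0.65 = 73.077
Step 2: 350 μL brought to 1850 μL → factor 1850/350 = 5.2857
Step 3: v brought to 14.9 mL → factor = 14.9 mL/v
Product of known-step factors = 386.26
Overall factor = 2.00 × 10^8 CFU/mL / (5.21 × 10^3 CFU/mL) = 38388
Step-3 factor = 38388 / 386.26 = 99.382
v = 14.9 mL / 99.382 = 0.150 mL

0.150 mL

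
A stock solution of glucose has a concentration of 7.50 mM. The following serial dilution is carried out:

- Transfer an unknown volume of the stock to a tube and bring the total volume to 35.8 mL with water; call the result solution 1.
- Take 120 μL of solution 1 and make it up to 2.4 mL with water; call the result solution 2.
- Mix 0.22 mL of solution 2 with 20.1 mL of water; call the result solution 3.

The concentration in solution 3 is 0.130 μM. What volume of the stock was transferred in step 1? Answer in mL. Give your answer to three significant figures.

Step 1: v brought to 35.8 mL → factor = 35.8 mL/v
Step 2: 120 μL brought to 2.4 mL → factor 2400/120 = 20
Step 3: 0.22 mL + 20.1 mL = 20.32 mL total → factor 20.32/0.22 = 92.364
Product of known-step factors = 1847.3
Overall factor = 7.50 mM / (0.130 μM) = 57692
Step-1 factor = 57692 / 1847.3 = 31.231
v = 35.8 mL / 31.231 = 1.15 mL

1.15 mL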